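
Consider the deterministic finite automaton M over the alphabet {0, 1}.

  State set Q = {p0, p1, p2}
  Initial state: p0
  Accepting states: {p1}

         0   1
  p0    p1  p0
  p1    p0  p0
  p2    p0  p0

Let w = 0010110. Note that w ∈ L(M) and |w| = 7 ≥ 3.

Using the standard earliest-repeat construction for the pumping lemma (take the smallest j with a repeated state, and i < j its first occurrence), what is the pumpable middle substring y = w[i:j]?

00

State sequence: p0 -0-> p1 -0-> p0 -1-> p0 -0-> p1 -1-> p0 -1-> p0 -0-> p1
First repeat at step 2: p0 was already visited.

So i = 0, j = 2, giving x = w[0:0] = ε, y = w[0:2] = 00, z = w[2:7] = 10110.
Check: |xy| = 2 ≤ 3 and |y| = 2 ≥ 1. Reading y takes M from p0 back to p0, so every xyⁱz is accepted.
Since M has 3 states, any run of length ≥ 3 visits 3+1 states, so by pigeonhole some state repeats within the first 3 steps — that repeat gives the pumpable loop.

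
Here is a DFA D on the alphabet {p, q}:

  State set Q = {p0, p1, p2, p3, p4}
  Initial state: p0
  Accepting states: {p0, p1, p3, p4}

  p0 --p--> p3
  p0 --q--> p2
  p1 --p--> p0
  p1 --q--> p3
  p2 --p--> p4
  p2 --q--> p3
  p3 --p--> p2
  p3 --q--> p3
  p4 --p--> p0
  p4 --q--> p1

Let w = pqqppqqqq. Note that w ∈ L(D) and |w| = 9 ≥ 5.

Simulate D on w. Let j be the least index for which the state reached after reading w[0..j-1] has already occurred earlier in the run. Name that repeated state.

Run of D on w = p q q p p q q q q:
  step 0: p0  (start)
  step 1: p3  (read p: p0→p3)
  step 2: p3  (read q: p3→p3)   ← first repeat (p3 seen earlier)
  step 3: p3  (read q: p3→p3)
  step 4: p2  (read p: p3→p2)
  step 5: p4  (read p: p2→p4)
  step 6: p1  (read q: p4→p1)
  step 7: p3  (read q: p1→p3)
  step 8: p3  (read q: p3→p3)
  step 9: p3  (read q: p3→p3)

The earliest repeat is at step j = 2: D is in p3, which it already visited at step i = 1.
The DFA has 5 states, so the proof of the pumping lemma guarantees a repeated state among the first 5+1 visited; the segment between the two visits is the pumpable y.

p3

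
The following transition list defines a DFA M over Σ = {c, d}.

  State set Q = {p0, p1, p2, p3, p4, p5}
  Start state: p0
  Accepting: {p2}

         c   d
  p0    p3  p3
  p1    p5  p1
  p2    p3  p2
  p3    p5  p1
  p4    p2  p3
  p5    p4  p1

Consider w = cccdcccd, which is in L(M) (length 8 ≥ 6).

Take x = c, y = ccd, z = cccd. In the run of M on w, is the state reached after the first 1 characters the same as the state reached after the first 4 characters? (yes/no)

Run of M on the first 4 characters of w = c c c d:
  step 0: p0  (start)
  step 1: p3  (read c: p0→p3)
  step 2: p5  (read c: p3→p5)
  step 3: p4  (read c: p5→p4)
  step 4: p3  (read d: p4→p3)

After x (step 1): p3. After xy (step 4): p3.
They match, so y = ccd drives M around a cycle from p3 back to itself; pumping y any number of times keeps M in p3 before reading z, and xyⁱz ∈ L(M) for every i ≥ 0.

yes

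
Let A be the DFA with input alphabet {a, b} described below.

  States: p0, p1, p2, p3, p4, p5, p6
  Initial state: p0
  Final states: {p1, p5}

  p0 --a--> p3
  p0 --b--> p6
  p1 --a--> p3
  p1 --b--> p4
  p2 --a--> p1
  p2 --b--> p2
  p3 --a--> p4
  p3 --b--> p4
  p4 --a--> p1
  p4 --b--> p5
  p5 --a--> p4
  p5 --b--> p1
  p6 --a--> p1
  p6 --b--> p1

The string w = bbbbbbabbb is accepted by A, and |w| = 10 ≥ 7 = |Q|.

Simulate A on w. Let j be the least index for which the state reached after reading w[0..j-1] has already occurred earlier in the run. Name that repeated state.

State sequence: p0 -b-> p6 -b-> p1 -b-> p4 -b-> p5 -b-> p1 -b-> p4 -a-> p1 -b-> p4 -b-> p5 -b-> p1
First repeat at step 5: p1 was already visited.

The earliest repeat is at step j = 5: A is in p1, which it already visited at step i = 2.

p1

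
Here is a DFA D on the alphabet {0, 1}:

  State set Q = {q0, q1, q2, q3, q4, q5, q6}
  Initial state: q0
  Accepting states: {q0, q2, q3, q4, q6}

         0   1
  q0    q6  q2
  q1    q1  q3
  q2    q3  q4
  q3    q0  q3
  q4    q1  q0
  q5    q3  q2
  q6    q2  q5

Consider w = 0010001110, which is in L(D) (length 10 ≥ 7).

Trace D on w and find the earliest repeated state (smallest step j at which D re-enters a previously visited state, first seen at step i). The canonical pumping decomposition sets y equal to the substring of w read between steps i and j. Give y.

State sequence: q0 -0-> q6 -0-> q2 -1-> q4 -0-> q1 -0-> q1 -0-> q1 -1-> q3 -1-> q3 -1-> q3 -0-> q0
First repeat at step 5: q1 was already visited.

So i = 4, j = 5, giving x = w[0:4] = 0010, y = w[4:5] = 0, z = w[5:10] = 01110.
Check: |xy| = 5 ≤ 7 and |y| = 1 ≥ 1. Reading y takes D from q1 back to q1, so every xyⁱz is accepted.

0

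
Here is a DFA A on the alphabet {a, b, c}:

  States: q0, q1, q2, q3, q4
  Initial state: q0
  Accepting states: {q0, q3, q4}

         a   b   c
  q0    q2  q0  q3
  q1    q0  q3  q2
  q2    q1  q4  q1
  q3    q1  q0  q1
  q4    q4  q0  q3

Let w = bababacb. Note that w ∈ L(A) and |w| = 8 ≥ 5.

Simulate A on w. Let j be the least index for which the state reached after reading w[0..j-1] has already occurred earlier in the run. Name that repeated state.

q0

State sequence: q0 -b-> q0 -a-> q2 -b-> q4 -a-> q4 -b-> q0 -a-> q2 -c-> q1 -b-> q3
First repeat at step 1: q0 was already visited.

The earliest repeat is at step j = 1: A is in q0, which it already visited at step i = 0.
With |Q| = 5, pigeonhole forces a state repeat no later than step 5; the substring read between the first and second visits to that state can be pumped.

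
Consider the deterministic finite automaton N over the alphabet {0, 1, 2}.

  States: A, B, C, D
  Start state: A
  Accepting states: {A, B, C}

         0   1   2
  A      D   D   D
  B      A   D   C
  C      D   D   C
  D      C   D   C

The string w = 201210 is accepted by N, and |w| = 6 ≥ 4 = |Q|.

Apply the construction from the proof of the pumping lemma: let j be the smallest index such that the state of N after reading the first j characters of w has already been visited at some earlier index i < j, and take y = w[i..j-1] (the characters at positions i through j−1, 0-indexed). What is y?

01

Run of N on w = 2 0 1 2 1 0:
  step 0: A  (start)
  step 1: D  (read 2: A→D)
  step 2: C  (read 0: D→C)
  step 3: D  (read 1: C→D)   ← first repeat (D seen earlier)
  step 4: C  (read 2: D→C)
  step 5: D  (read 1: C→D)
  step 6: C  (read 0: D→C)

So i = 1, j = 3, giving x = w[0:1] = 2, y = w[1:3] = 01, z = w[3:6] = 210.
Check: |xy| = 3 ≤ 4 and |y| = 2 ≥ 1. Reading y takes N from D back to D, so every xyⁱz is accepted.
With |Q| = 4, pigeonhole forces a state repeat no later than step 4; the substring read between the first and second visits to that state can be pumped.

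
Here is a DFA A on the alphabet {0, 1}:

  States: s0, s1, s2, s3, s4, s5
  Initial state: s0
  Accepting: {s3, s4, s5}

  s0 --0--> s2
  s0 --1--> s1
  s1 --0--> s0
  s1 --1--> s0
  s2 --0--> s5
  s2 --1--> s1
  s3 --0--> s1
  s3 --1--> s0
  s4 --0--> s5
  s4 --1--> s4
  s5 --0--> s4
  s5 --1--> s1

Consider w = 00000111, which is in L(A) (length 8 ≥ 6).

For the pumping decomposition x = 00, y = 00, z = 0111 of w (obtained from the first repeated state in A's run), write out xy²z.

0000000111

xy^2z = 00·00·00·0111 = 0000000111.
Reading y = 00 takes A from s5 back to s5, so after x·y·y the machine is still in s5, and z then leads to the accepting state s4. Hence 0000000111 ∈ L(A).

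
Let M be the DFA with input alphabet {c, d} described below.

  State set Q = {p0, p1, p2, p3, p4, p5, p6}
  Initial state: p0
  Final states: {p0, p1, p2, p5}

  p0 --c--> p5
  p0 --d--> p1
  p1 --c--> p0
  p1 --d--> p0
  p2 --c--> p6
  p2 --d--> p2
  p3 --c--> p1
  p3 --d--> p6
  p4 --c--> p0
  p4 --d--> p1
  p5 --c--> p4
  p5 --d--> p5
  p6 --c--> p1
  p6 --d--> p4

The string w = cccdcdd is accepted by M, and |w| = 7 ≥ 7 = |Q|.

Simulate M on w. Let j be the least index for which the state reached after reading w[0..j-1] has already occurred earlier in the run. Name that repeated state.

p0

State sequence: p0 -c-> p5 -c-> p4 -c-> p0 -d-> p1 -c-> p0 -d-> p1 -d-> p0
First repeat at step 3: p0 was already visited.

The earliest repeat is at step j = 3: M is in p0, which it already visited at step i = 0.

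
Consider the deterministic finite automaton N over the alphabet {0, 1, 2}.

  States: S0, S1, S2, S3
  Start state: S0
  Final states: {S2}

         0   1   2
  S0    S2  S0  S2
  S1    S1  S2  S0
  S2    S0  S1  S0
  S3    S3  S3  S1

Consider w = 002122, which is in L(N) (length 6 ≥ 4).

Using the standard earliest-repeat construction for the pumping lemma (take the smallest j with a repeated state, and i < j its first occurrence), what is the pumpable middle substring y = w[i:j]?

00

Run of N on w = 0 0 2 1 2 2:
  step 0: S0  (start)
  step 1: S2  (read 0: S0→S2)
  step 2: S0  (read 0: S2→S0)   ← first repeat (S0 seen earlier)
  step 3: S2  (read 2: S0→S2)
  step 4: S1  (read 1: S2→S1)
  step 5: S0  (read 2: S1→S0)
  step 6: S2  (read 2: S0→S2)

So i = 0, j = 2, giving x = w[0:0] = ε, y = w[0:2] = 00, z = w[2:6] = 2122.
Check: |xy| = 2 ≤ 4 and |y| = 2 ≥ 1. Reading y takes N from S0 back to S0, so every xyⁱz is accepted.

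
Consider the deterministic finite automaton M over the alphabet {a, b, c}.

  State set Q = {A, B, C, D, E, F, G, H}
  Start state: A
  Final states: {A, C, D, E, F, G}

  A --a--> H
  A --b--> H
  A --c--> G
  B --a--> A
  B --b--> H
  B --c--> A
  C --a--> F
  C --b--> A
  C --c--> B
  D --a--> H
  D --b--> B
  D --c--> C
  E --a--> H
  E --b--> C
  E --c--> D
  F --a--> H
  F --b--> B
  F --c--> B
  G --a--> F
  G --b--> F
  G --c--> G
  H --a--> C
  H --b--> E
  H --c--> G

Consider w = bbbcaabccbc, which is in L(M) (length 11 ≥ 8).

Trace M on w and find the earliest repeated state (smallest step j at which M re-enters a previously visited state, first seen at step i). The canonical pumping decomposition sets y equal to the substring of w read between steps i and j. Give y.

State sequence: A -b-> H -b-> E -b-> C -c-> B -a-> A -a-> H -b-> E -c-> D -c-> C -b-> A -c-> G
First repeat at step 5: A was already visited.

So i = 0, j = 5, giving x = w[0:0] = ε, y = w[0:5] = bbbca, z = w[5:11] = abccbc.
Check: |xy| = 5 ≤ 8 and |y| = 5 ≥ 1. Reading y takes M from A back to A, so every xyⁱz is accepted.
With |Q| = 8, pigeonhole forces a state repeat no later than step 8; the substring read between the first and second visits to that state can be pumped.

bbbca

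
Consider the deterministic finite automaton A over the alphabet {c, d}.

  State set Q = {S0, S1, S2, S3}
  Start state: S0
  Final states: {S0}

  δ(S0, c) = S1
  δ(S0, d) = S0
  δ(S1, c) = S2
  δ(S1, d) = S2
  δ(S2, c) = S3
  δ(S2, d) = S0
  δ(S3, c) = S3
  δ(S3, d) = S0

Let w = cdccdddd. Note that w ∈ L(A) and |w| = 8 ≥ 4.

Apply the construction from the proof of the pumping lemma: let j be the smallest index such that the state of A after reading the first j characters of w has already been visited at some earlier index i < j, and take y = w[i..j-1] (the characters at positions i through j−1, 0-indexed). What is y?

Run of A on w = c d c c d d d d:
  step 0: S0  (start)
  step 1: S1  (read c: S0→S1)
  step 2: S2  (read d: S1→S2)
  step 3: S3  (read c: S2→S3)
  step 4: S3  (read c: S3→S3)   ← first repeat (S3 seen earlier)
  step 5: S0  (read d: S3→S0)
  step 6: S0  (read d: S0→S0)
  step 7: S0  (read d: S0→S0)
  step 8: S0  (read d: S0→S0)

So i = 3, j = 4, giving x = w[0:3] = cdc, y = w[3:4] = c, z = w[4:8] = dddd.
Check: |xy| = 4 ≤ 4 and |y| = 1 ≥ 1. Reading y takes A from S3 back to S3, so every xyⁱz is accepted.

c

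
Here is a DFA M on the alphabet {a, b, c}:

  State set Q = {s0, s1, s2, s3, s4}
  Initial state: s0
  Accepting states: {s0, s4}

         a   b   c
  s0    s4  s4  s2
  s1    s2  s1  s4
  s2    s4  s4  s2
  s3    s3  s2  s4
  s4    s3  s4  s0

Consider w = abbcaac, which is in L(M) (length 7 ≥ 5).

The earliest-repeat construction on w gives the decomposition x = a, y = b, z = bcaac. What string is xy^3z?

abbbbcaac

xy^3z = a·b·b·b·bcaac = abbbbcaac.
Reading y = b takes M from s4 back to s4, so after x·y·y·y the machine is still in s4, and z then leads to the accepting state s4. Hence abbbbcaac ∈ L(M).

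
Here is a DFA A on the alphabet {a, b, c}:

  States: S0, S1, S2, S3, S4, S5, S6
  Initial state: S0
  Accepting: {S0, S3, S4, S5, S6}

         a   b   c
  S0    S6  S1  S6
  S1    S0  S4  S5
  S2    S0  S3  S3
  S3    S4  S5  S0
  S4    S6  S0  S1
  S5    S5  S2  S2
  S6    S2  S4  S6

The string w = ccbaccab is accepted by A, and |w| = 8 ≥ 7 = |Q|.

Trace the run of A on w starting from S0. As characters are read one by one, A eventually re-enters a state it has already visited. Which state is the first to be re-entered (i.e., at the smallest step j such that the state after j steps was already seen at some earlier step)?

State sequence: S0 -c-> S6 -c-> S6 -b-> S4 -a-> S6 -c-> S6 -c-> S6 -a-> S2 -b-> S3
First repeat at step 2: S6 was already visited.

The earliest repeat is at step j = 2: A is in S6, which it already visited at step i = 1.

S6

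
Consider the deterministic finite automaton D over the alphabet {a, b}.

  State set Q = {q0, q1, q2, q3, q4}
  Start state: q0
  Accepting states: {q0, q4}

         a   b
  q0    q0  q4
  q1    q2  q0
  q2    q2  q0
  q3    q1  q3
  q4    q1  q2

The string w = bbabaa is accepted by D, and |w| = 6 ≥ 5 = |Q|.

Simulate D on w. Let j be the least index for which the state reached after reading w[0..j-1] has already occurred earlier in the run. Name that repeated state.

Run of D on w = b b a b a a:
  step 0: q0  (start)
  step 1: q4  (read b: q0→q4)
  step 2: q2  (read b: q4→q2)
  step 3: q2  (read a: q2→q2)   ← first repeat (q2 seen earlier)
  step 4: q0  (read b: q2→q0)
  step 5: q0  (read a: q0→q0)
  step 6: q0  (read a: q0→q0)

The earliest repeat is at step j = 3: D is in q2, which it already visited at step i = 2.

q2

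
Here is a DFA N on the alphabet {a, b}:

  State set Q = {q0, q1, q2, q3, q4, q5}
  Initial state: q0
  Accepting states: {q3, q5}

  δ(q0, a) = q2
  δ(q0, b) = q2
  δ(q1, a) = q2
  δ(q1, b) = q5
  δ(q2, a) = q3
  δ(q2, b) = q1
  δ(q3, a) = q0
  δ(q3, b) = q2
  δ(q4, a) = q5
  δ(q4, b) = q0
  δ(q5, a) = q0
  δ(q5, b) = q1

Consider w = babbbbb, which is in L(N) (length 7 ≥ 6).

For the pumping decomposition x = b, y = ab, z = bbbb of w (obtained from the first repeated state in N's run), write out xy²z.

xy^2z = b·ab·ab·bbbb = bababbbbb.
Reading y = ab takes N from q2 back to q2, so after x·y·y the machine is still in q2, and z then leads to the accepting state q5. Hence bababbbbb ∈ L(N).

bababbbbb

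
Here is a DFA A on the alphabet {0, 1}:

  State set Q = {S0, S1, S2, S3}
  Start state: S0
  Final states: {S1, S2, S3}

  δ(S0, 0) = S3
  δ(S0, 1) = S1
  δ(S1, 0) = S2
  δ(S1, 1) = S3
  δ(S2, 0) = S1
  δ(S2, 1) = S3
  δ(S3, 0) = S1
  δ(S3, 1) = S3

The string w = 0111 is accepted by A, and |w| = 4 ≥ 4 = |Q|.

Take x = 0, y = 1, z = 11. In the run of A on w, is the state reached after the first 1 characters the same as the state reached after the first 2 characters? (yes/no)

yes

State sequence: S0 -0-> S3 -1-> S3

After x (step 1): S3. After xy (step 2): S3.
They match, so y = 1 drives A around a cycle from S3 back to itself; pumping y any number of times keeps A in S3 before reading z, and xyⁱz ∈ L(A) for every i ≥ 0.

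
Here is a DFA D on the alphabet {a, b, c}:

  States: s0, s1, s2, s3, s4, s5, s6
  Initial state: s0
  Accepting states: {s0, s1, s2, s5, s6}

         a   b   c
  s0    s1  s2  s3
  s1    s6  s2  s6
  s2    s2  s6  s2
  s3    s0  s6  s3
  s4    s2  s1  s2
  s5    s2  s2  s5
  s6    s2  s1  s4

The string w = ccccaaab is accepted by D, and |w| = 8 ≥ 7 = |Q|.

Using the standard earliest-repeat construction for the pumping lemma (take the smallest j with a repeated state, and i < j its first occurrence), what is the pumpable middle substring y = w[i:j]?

Run of D on w = c c c c a a a b:
  step 0: s0  (start)
  step 1: s3  (read c: s0→s3)
  step 2: s3  (read c: s3→s3)   ← first repeat (s3 seen earlier)
  step 3: s3  (read c: s3→s3)
  step 4: s3  (read c: s3→s3)
  step 5: s0  (read a: s3→s0)
  step 6: s1  (read a: s0→s1)
  step 7: s6  (read a: s1→s6)
  step 8: s1  (read b: s6→s1)

So i = 1, j = 2, giving x = w[0:1] = c, y = w[1:2] = c, z = w[2:8] = ccaaab.
Check: |xy| = 2 ≤ 7 and |y| = 1 ≥ 1. Reading y takes D from s3 back to s3, so every xyⁱz is accepted.
Pumping length from the standard proof: p = 7 (the number of states). The repeated state found above gives |xy| = j ≤ 7 and |y| = j − i ≥ 1.

c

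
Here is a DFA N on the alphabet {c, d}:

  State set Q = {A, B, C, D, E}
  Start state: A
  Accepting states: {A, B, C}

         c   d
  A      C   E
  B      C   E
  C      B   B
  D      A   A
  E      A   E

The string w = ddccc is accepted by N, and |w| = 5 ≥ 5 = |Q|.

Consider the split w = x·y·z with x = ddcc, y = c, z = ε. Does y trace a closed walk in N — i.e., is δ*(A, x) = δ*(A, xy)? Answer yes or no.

Run of N on the first 5 characters of w = d d c c c:
  step 0: A  (start)
  step 1: E  (read d: A→E)
  step 2: E  (read d: E→E)
  step 3: A  (read c: E→A)
  step 4: C  (read c: A→C)
  step 5: B  (read c: C→B)

After x (step 4): C. After xy (step 5): B.
They differ (C ≠ B), so y is not a cycle from the state after x; this split is not the one the pumping-lemma construction produces, and pumping y need not keep the string in L(N).

no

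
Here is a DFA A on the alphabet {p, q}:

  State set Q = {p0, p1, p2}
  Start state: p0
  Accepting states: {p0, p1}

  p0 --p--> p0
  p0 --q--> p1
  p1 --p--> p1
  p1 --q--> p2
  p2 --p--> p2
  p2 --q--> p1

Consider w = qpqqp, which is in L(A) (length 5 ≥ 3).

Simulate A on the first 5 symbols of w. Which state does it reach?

Run of A on the first 5 characters of w = q p q q p:
  step 0: p0  (start)
  step 1: p1  (read q: p0→p1)
  step 2: p1  (read p: p1→p1)
  step 3: p2  (read q: p1→p2)
  step 4: p1  (read q: p2→p1)
  step 5: p1  (read p: p1→p1)

After reading 5 characters, A is in state p1.
(This kind of state-tracing is the core of the pumping-lemma construction: with 3 states, pigeonhole forces a repeat within the first 3 steps.)

p1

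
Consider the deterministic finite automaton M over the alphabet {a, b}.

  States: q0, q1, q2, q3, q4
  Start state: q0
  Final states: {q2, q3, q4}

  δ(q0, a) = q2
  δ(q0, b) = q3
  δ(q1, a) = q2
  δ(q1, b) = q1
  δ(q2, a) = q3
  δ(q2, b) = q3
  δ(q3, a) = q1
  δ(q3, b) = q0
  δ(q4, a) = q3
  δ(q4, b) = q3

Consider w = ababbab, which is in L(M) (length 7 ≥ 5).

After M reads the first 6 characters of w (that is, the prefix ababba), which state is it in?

q2

Run of M on the first 6 characters of w = a b a b b a:
  step 0: q0  (start)
  step 1: q2  (read a: q0→q2)
  step 2: q3  (read b: q2→q3)
  step 3: q1  (read a: q3→q1)
  step 4: q1  (read b: q1→q1)
  step 5: q1  (read b: q1→q1)
  step 6: q2  (read a: q1→q2)

After reading 6 characters, M is in state q2.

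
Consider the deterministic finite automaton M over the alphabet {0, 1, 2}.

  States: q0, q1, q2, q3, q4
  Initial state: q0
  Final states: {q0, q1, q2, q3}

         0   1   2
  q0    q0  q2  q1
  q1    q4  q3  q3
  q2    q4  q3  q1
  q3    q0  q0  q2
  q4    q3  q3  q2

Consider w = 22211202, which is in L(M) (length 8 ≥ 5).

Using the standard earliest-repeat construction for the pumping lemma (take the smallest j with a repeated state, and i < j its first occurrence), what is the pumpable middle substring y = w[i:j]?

Run of M on w = 2 2 2 1 1 2 0 2:
  step 0: q0  (start)
  step 1: q1  (read 2: q0→q1)
  step 2: q3  (read 2: q1→q3)
  step 3: q2  (read 2: q3→q2)
  step 4: q3  (read 1: q2→q3)   ← first repeat (q3 seen earlier)
  step 5: q0  (read 1: q3→q0)
  step 6: q1  (read 2: q0→q1)
  step 7: q4  (read 0: q1→q4)
  step 8: q2  (read 2: q4→q2)

So i = 2, j = 4, giving x = w[0:2] = 22, y = w[2:4] = 21, z = w[4:8] = 1202.
Check: |xy| = 4 ≤ 5 and |y| = 2 ≥ 1. Reading y takes M from q3 back to q3, so every xyⁱz is accepted.
Pumping length from the standard proof: p = 5 (the number of states). The repeated state found above gives |xy| = j ≤ 5 and |y| = j − i ≥ 1.

21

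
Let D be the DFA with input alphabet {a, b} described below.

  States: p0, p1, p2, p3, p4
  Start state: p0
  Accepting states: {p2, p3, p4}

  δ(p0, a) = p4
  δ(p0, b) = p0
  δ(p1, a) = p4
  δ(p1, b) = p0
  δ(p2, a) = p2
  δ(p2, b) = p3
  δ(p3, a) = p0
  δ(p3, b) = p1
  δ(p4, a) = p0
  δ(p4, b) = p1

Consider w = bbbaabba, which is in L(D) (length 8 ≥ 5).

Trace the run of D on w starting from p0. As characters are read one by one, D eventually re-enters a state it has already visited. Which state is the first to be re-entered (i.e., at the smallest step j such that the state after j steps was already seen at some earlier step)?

p0

State sequence: p0 -b-> p0 -b-> p0 -b-> p0 -a-> p4 -a-> p0 -b-> p0 -b-> p0 -a-> p4
First repeat at step 1: p0 was already visited.

The earliest repeat is at step j = 1: D is in p0, which it already visited at step i = 0.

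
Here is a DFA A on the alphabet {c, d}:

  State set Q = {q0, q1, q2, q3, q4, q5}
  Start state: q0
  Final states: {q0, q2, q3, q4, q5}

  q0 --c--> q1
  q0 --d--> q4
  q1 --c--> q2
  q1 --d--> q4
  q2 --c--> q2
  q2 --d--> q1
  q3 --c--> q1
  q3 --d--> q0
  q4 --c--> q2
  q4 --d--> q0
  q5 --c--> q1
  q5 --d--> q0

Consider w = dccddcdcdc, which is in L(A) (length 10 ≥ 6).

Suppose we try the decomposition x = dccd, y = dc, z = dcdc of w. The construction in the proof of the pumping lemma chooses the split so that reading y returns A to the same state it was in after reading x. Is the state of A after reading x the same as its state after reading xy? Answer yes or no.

no

Run of A on the first 6 characters of w = d c c d d c:
  step 0: q0  (start)
  step 1: q4  (read d: q0→q4)
  step 2: q2  (read c: q4→q2)
  step 3: q2  (read c: q2→q2)
  step 4: q1  (read d: q2→q1)
  step 5: q4  (read d: q1→q4)
  step 6: q2  (read c: q4→q2)

After x (step 4): q1. After xy (step 6): q2.
They differ (q1 ≠ q2), so y is not a cycle from the state after x; this split is not the one the pumping-lemma construction produces, and pumping y need not keep the string in L(A).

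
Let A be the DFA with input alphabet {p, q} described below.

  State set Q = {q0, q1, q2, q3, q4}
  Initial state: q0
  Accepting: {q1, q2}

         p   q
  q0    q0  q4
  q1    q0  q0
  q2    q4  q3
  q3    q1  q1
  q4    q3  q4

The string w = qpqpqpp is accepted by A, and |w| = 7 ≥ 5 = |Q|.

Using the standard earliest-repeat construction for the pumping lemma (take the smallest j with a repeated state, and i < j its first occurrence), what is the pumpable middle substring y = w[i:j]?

Run of A on w = q p q p q p p:
  step 0: q0  (start)
  step 1: q4  (read q: q0→q4)
  step 2: q3  (read p: q4→q3)
  step 3: q1  (read q: q3→q1)
  step 4: q0  (read p: q1→q0)   ← first repeat (q0 seen earlier)
  step 5: q4  (read q: q0→q4)
  step 6: q3  (read p: q4→q3)
  step 7: q1  (read p: q3→q1)

So i = 0, j = 4, giving x = w[0:0] = ε, y = w[0:4] = qpqp, z = w[4:7] = qpp.
Check: |xy| = 4 ≤ 5 and |y| = 4 ≥ 1. Reading y takes A from q0 back to q0, so every xyⁱz is accepted.

qpqp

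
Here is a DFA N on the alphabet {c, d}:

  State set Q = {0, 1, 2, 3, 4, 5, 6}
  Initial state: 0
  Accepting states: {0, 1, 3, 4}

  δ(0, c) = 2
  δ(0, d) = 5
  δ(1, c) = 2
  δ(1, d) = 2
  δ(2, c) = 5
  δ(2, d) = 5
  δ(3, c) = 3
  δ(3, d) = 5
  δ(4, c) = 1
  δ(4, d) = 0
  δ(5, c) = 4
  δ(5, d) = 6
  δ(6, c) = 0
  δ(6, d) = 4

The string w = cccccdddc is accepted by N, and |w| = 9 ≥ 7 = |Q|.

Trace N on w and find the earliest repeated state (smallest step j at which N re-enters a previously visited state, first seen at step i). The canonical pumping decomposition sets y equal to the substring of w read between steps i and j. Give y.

State sequence: 0 -c-> 2 -c-> 5 -c-> 4 -c-> 1 -c-> 2 -d-> 5 -d-> 6 -d-> 4 -c-> 1
First repeat at step 5: 2 was already visited.

So i = 1, j = 5, giving x = w[0:1] = c, y = w[1:5] = cccc, z = w[5:9] = dddc.
Check: |xy| = 5 ≤ 7 and |y| = 4 ≥ 1. Reading y takes N from 2 back to 2, so every xyⁱz is accepted.

cccc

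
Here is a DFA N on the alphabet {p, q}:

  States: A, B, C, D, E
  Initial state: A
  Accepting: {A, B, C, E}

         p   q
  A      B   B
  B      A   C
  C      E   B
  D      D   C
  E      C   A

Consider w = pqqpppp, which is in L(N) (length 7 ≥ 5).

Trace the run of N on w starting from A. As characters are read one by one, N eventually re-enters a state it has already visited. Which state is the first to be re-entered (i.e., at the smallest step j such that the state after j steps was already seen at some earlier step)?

Run of N on w = p q q p p p p:
  step 0: A  (start)
  step 1: B  (read p: A→B)
  step 2: C  (read q: B→C)
  step 3: B  (read q: C→B)   ← first repeat (B seen earlier)
  step 4: A  (read p: B→A)
  step 5: B  (read p: A→B)
  step 6: A  (read p: B→A)
  step 7: B  (read p: A→B)

The earliest repeat is at step j = 3: N is in B, which it already visited at step i = 1.
Since N has 5 states, any run of length ≥ 5 visits 5+1 states, so by pigeonhole some state repeats within the first 5 steps — that repeat gives the pumpable loop.

B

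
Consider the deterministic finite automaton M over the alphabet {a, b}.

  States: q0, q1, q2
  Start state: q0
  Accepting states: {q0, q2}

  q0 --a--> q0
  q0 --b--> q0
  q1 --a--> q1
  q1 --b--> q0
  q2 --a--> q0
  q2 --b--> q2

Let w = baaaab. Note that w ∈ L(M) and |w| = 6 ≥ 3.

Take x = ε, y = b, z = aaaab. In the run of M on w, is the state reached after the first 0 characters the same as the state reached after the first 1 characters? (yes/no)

State sequence: q0 -b-> q0

After x (step 0): q0. After xy (step 1): q0.
They match, so y = b drives M around a cycle from q0 back to itself; pumping y any number of times keeps M in q0 before reading z, and xyⁱz ∈ L(M) for every i ≥ 0.

yes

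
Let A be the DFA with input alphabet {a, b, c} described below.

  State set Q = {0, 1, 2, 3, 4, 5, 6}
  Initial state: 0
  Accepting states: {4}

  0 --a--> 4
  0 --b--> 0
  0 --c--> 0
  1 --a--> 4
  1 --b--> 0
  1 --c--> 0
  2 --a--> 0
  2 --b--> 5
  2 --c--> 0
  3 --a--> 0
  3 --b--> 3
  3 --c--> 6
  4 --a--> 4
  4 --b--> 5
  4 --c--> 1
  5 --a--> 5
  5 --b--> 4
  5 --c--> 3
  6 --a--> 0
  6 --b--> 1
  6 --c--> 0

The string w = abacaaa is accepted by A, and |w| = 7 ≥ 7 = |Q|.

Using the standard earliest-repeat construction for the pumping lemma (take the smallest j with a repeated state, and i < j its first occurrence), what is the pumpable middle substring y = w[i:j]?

State sequence: 0 -a-> 4 -b-> 5 -a-> 5 -c-> 3 -a-> 0 -a-> 4 -a-> 4
First repeat at step 3: 5 was already visited.

So i = 2, j = 3, giving x = w[0:2] = ab, y = w[2:3] = a, z = w[3:7] = caaa.
Check: |xy| = 3 ≤ 7 and |y| = 1 ≥ 1. Reading y takes A from 5 back to 5, so every xyⁱz is accepted.

a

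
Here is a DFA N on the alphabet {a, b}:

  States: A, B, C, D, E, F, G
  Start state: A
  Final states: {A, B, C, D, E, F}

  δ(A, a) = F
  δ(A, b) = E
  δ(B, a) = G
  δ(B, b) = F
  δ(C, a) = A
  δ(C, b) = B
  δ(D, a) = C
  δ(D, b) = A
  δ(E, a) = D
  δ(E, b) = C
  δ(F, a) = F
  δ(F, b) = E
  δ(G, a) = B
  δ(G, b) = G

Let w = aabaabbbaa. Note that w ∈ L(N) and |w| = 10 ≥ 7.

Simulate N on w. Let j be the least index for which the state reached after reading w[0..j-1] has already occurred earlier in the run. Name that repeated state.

Run of N on w = a a b a a b b b a a:
  step 0: A  (start)
  step 1: F  (read a: A→F)
  step 2: F  (read a: F→F)   ← first repeat (F seen earlier)
  step 3: E  (read b: F→E)
  step 4: D  (read a: E→D)
  step 5: C  (read a: D→C)
  step 6: B  (read b: C→B)
  step 7: F  (read b: B→F)
  step 8: E  (read b: F→E)
  step 9: D  (read a: E→D)
  step 10: C  (read a: D→C)

The earliest repeat is at step j = 2: N is in F, which it already visited at step i = 1.
With |Q| = 7, pigeonhole forces a state repeat no later than step 7; the substring read between the first and second visits to that state can be pumped.

F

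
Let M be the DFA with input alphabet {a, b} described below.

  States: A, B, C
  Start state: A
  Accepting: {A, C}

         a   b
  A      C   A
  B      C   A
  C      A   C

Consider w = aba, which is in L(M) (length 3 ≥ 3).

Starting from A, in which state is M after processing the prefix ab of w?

C

State sequence: A -a-> C -b-> C

After reading 2 characters, M is in state C.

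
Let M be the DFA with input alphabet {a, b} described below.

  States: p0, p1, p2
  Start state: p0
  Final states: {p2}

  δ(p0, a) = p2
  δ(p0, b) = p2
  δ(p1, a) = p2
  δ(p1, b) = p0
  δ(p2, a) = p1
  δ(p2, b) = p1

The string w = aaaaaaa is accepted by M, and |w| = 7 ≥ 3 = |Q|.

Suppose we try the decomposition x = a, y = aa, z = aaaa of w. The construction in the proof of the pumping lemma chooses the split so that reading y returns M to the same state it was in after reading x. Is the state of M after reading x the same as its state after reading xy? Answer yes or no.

yes

Run of M on the first 3 characters of w = a a a:
  step 0: p0  (start)
  step 1: p2  (read a: p0→p2)
  step 2: p1  (read a: p2→p1)
  step 3: p2  (read a: p1→p2)

After x (step 1): p2. After xy (step 3): p2.
They match, so y = aa drives M around a cycle from p2 back to itself; pumping y any number of times keeps M in p2 before reading z, and xyⁱz ∈ L(M) for every i ≥ 0.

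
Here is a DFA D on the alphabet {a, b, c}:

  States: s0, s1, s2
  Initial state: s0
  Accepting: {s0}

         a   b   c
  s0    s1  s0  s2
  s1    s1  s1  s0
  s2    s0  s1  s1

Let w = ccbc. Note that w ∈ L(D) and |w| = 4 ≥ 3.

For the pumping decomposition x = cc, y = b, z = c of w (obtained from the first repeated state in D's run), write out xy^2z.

ccbbc

xy^2z = cc·b·b·c = ccbbc.
Reading y = b takes D from s1 back to s1, so after x·y·y the machine is still in s1, and z then leads to the accepting state s0. Hence ccbbc ∈ L(D).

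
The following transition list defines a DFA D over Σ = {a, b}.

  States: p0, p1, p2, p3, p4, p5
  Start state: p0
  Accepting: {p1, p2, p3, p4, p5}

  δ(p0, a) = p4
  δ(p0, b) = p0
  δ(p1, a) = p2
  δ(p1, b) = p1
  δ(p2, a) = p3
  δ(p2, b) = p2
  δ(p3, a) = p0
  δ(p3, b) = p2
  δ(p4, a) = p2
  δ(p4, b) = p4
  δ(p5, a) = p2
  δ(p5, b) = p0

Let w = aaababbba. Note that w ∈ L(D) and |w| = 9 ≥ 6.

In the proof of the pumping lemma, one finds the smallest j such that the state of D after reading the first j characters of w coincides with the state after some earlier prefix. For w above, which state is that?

Run of D on w = a a a b a b b b a:
  step 0: p0  (start)
  step 1: p4  (read a: p0→p4)
  step 2: p2  (read a: p4→p2)
  step 3: p3  (read a: p2→p3)
  step 4: p2  (read b: p3→p2)   ← first repeat (p2 seen earlier)
  step 5: p3  (read a: p2→p3)
  step 6: p2  (read b: p3→p2)
  step 7: p2  (read b: p2→p2)
  step 8: p2  (read b: p2→p2)
  step 9: p3  (read a: p2→p3)

The earliest repeat is at step j = 4: D is in p2, which it already visited at step i = 2.
Pumping length from the standard proof: p = 6 (the number of states). The repeated state found above gives |xy| = j ≤ 6 and |y| = j − i ≥ 1.

p2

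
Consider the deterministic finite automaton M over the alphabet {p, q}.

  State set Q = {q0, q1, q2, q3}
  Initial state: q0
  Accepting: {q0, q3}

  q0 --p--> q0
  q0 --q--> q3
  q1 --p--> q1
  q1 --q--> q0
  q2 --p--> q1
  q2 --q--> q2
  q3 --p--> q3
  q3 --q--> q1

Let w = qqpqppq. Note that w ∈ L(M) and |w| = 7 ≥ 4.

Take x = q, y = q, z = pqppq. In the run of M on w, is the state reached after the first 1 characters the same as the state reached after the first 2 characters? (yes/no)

no

Run of M on the first 2 characters of w = q q:
  step 0: q0  (start)
  step 1: q3  (read q: q0→q3)
  step 2: q1  (read q: q3→q1)

After x (step 1): q3. After xy (step 2): q1.
They differ (q3 ≠ q1), so y is not a cycle from the state after x; this split is not the one the pumping-lemma construction produces, and pumping y need not keep the string in L(M).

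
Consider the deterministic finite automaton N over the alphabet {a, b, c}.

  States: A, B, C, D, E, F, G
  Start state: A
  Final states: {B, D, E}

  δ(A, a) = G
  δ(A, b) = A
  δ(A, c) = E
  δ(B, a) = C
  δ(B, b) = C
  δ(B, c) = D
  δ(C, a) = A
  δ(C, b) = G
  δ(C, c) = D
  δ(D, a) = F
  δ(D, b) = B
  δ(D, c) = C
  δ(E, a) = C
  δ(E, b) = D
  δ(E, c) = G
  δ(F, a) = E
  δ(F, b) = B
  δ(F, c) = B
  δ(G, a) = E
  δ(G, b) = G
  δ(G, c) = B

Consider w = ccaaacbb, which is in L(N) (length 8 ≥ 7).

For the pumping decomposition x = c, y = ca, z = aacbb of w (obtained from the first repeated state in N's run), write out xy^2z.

ccacaaacbb

xy^2z = c·ca·ca·aacbb = ccacaaacbb.
Reading y = ca takes N from E back to E, so after x·y·y the machine is still in E, and z then leads to the accepting state B. Hence ccacaaacbb ∈ L(N).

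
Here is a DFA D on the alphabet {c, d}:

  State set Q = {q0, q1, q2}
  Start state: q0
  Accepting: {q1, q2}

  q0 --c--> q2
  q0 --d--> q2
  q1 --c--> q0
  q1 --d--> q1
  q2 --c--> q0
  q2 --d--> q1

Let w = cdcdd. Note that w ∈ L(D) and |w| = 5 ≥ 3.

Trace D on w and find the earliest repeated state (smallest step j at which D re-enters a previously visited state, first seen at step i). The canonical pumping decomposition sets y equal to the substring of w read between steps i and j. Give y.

Run of D on w = c d c d d:
  step 0: q0  (start)
  step 1: q2  (read c: q0→q2)
  step 2: q1  (read d: q2→q1)
  step 3: q0  (read c: q1→q0)   ← first repeat (q0 seen earlier)
  step 4: q2  (read d: q0→q2)
  step 5: q1  (read d: q2→q1)

So i = 0, j = 3, giving x = w[0:0] = ε, y = w[0:3] = cdc, z = w[3:5] = dd.
Check: |xy| = 3 ≤ 3 and |y| = 3 ≥ 1. Reading y takes D from q0 back to q0, so every xyⁱz is accepted.

cdc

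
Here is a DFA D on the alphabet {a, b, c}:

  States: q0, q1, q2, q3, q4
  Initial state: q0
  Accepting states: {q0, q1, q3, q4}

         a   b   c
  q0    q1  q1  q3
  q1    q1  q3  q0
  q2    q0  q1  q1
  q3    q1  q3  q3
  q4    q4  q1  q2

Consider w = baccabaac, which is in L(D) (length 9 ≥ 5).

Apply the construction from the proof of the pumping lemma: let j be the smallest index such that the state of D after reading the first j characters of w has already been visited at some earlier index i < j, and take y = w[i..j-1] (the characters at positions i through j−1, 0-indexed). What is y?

Run of D on w = b a c c a b a a c:
  step 0: q0  (start)
  step 1: q1  (read b: q0→q1)
  step 2: q1  (read a: q1→q1)   ← first repeat (q1 seen earlier)
  step 3: q0  (read c: q1→q0)
  step 4: q3  (read c: q0→q3)
  step 5: q1  (read a: q3→q1)
  step 6: q3  (read b: q1→q3)
  step 7: q1  (read a: q3→q1)
  step 8: q1  (read a: q1→q1)
  step 9: q0  (read c: q1→q0)

So i = 1, j = 2, giving x = w[0:1] = b, y = w[1:2] = a, z = w[2:9] = ccabaac.
Check: |xy| = 2 ≤ 5 and |y| = 1 ≥ 1. Reading y takes D from q1 back to q1, so every xyⁱz is accepted.

a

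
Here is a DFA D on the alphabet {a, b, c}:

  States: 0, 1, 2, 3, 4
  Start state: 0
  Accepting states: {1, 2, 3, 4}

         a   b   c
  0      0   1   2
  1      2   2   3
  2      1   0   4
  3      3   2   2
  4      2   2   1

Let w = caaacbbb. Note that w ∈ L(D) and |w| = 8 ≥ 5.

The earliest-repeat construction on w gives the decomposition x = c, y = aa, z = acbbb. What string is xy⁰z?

cacbbb

xy⁰z = xz = c·acbbb = cacbbb.
Reading y = aa takes D from 2 back to 2, so after x the machine is still in 2, and z then leads to the accepting state 1. Hence cacbbb ∈ L(D).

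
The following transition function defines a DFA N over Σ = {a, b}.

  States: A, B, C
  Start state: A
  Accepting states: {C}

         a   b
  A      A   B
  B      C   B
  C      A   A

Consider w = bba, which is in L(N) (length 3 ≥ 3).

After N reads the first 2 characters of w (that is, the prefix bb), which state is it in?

State sequence: A -b-> B -b-> B

After reading 2 characters, N is in state B.

B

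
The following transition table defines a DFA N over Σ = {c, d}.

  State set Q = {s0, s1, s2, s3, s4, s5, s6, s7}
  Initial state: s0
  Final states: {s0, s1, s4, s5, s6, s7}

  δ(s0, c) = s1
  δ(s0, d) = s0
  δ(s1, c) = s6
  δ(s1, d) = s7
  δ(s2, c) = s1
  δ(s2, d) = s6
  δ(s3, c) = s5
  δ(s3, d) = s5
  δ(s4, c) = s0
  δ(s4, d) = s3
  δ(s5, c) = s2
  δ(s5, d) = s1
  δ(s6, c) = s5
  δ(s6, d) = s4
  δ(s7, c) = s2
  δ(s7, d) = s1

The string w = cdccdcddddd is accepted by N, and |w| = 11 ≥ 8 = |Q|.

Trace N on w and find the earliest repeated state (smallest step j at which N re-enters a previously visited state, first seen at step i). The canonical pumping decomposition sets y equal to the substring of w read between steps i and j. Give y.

Run of N on w = c d c c d c d d d d d:
  step 0: s0  (start)
  step 1: s1  (read c: s0→s1)
  step 2: s7  (read d: s1→s7)
  step 3: s2  (read c: s7→s2)
  step 4: s1  (read c: s2→s1)   ← first repeat (s1 seen earlier)
  step 5: s7  (read d: s1→s7)
  step 6: s2  (read c: s7→s2)
  step 7: s6  (read d: s2→s6)
  step 8: s4  (read d: s6→s4)
  step 9: s3  (read d: s4→s3)
  step 10: s5  (read d: s3→s5)
  step 11: s1  (read d: s5→s1)

So i = 1, j = 4, giving x = w[0:1] = c, y = w[1:4] = dcc, z = w[4:11] = dcddddd.
Check: |xy| = 4 ≤ 8 and |y| = 3 ≥ 1. Reading y takes N from s1 back to s1, so every xyⁱz is accepted.

dcc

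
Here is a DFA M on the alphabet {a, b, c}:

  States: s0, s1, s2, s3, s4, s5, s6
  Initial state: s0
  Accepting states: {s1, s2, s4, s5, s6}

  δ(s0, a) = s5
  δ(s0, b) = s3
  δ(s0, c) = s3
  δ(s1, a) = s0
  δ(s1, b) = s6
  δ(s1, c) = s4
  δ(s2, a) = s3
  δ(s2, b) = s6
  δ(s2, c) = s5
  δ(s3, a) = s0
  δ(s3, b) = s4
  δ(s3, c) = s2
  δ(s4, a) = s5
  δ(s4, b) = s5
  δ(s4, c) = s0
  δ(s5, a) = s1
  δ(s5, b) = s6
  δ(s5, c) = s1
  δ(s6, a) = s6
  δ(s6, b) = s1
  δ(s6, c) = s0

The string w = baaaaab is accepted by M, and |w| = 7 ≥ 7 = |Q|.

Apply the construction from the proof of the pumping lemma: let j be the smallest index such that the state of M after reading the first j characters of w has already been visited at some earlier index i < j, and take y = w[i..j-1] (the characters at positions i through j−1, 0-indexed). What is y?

Run of M on w = b a a a a a b:
  step 0: s0  (start)
  step 1: s3  (read b: s0→s3)
  step 2: s0  (read a: s3→s0)   ← first repeat (s0 seen earlier)
  step 3: s5  (read a: s0→s5)
  step 4: s1  (read a: s5→s1)
  step 5: s0  (read a: s1→s0)
  step 6: s5  (read a: s0→s5)
  step 7: s6  (read b: s5→s6)

So i = 0, j = 2, giving x = w[0:0] = ε, y = w[0:2] = ba, z = w[2:7] = aaaab.
Check: |xy| = 2 ≤ 7 and |y| = 2 ≥ 1. Reading y takes M from s0 back to s0, so every xyⁱz is accepted.
Pumping length from the standard proof: p = 7 (the number of states). The repeated state found above gives |xy| = j ≤ 7 and |y| = j − i ≥ 1.

ba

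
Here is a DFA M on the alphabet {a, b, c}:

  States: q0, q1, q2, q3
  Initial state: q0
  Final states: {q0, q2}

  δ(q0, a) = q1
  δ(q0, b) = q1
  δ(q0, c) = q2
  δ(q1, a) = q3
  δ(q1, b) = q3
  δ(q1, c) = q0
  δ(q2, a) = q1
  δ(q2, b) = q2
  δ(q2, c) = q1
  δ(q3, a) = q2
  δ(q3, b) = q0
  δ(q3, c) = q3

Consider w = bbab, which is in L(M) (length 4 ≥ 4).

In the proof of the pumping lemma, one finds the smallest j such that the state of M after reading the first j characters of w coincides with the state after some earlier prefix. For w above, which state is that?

q2

Run of M on w = b b a b:
  step 0: q0  (start)
  step 1: q1  (read b: q0→q1)
  step 2: q3  (read b: q1→q3)
  step 3: q2  (read a: q3→q2)
  step 4: q2  (read b: q2→q2)   ← first repeat (q2 seen earlier)

The earliest repeat is at step j = 4: M is in q2, which it already visited at step i = 3.
Since M has 4 states, any run of length ≥ 4 visits 4+1 states, so by pigeonhole some state repeats within the first 4 steps — that repeat gives the pumpable loop.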